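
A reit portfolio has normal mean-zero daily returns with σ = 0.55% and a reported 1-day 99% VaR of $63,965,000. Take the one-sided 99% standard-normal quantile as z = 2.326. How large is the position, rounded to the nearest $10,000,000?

VaR as a fraction of value: z·σ = 2.326 × 0.55% = 1.2793%.
Position = $63,965,000 / 0.012793 = $5,000,000,000.

$5,000,000,000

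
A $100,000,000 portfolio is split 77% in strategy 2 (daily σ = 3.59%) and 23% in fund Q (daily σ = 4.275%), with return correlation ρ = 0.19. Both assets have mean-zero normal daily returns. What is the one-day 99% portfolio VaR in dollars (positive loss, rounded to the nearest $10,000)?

σ_p² = 0.77²·3.59² + 0.23²·4.275² + 2·0.19·0.77·0.23·3.59·4.275 = 9.6410 (%²).
σ_p = √9.6410 = 3.105%.
At 99%, z = 2.326.
VaR = 2.326 × 3.105% = 7.222%; on $100,000,000 that is $7,222,000.

$7,220,000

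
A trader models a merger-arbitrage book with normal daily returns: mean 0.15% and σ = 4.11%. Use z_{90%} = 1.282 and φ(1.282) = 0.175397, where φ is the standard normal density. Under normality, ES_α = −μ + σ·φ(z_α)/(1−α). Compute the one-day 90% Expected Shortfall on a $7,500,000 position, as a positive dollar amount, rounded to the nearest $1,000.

$529,000

Tail multiplier: φ(z)/(1−α) = 0.175397 / 0.1 = 1.754.
ES = −(0.15%) + 4.11% × 1.754 = 7.059%.
On $7,500,000: 0.07059 × $7,500,000 = $529,425.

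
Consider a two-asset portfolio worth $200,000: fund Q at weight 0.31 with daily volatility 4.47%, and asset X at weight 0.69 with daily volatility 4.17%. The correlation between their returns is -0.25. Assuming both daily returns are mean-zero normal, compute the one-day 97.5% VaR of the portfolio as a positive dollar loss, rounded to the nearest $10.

σ_p² = 0.31²·4.47² + 0.69²·4.17² + 2·-0.25·0.31·0.69·4.47·4.17 = 8.2055 (%²).
σ_p = √8.2055 = 2.865%.
At 97.5%, z = 1.960.
VaR = 1.960 × 2.865% = 5.615%; on $200,000 that is $11,230.

$11,230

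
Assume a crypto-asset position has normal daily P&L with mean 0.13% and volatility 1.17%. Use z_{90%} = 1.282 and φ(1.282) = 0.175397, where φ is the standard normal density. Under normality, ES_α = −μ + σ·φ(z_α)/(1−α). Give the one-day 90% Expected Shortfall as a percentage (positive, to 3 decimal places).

Tail multiplier: φ(z)/(1−α) = 0.175397 / 0.1 = 1.754.
ES = −(0.13%) + 1.17% × 1.754 = 1.922%.

1.922%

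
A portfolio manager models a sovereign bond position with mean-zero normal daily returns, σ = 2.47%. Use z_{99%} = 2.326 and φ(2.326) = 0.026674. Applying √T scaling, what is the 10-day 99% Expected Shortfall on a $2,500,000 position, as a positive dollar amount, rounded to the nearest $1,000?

$521,000

σ_{10d} = 2.47% × √10 = 7.811%.
ES multiplier = φ(z)/(1−α) = 0.026674/0.01 = 2.667.
ES = 7.811% × 2.667 = 20.832%; on $2,500,000: $520,800.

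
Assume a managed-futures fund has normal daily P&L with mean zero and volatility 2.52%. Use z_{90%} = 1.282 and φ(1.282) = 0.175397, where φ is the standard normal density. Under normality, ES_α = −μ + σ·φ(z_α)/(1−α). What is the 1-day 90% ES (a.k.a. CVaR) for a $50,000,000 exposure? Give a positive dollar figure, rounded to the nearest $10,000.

Tail multiplier: φ(z)/(1−α) = 0.175397 / 0.1 = 1.754.
ES = 2.52% × 1.754 = 4.420%.
On $50,000,000: 0.04420 × $50,000,000 = $2,210,000.

$2,210,000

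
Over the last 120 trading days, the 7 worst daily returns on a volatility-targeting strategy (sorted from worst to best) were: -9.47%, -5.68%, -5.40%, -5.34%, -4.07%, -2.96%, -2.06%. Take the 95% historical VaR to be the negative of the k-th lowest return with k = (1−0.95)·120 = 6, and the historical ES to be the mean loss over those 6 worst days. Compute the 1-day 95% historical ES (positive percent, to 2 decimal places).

5.49%

The 6 worst returns sum to -32.92%.
ES = −(-32.92%) / 6 = 5.4866…% ≈ 5.49%.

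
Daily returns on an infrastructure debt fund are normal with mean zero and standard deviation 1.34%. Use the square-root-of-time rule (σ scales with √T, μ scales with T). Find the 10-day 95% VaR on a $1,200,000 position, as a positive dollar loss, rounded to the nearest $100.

At 95%, z = 1.645.
σ_{10d} = 1.34% × √10 = 4.237%.
VaR = 1.645 × 4.237% = 6.970%.
On $1,200,000: 0.06970 × $1,200,000 = $83,640.

$83,600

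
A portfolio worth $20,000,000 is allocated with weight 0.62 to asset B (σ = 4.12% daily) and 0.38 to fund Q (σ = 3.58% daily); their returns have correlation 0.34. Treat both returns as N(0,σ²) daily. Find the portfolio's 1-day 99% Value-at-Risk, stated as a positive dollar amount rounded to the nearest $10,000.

$1,520,000

σ_p² = 0.62²·4.12² + 0.38²·3.58² + 2·0.34·0.62·0.38·4.12·3.58 = 10.7387 (%²).
σ_p = √10.7387 = 3.277%.
At 99%, z = 2.326.
VaR = 2.326 × 3.277% = 7.622%; on $20,000,000 that is $1,524,400.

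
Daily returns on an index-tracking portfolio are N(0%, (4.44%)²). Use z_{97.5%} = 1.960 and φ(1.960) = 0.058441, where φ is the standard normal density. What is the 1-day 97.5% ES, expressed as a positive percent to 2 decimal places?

10.38%

Tail multiplier: φ(z)/(1−α) = 0.058441 / 0.025 = 2.338.
ES = 4.44% × 2.338 = 10.381%.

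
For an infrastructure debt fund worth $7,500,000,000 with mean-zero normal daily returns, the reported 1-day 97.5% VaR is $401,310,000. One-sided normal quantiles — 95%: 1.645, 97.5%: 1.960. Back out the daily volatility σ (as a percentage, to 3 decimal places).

2.730%

VaR as a fraction: $401,310,000 / $7,500,000,000 = 5.351%.
σ = VaR / z = 5.351% / 1.960 = 2.730%.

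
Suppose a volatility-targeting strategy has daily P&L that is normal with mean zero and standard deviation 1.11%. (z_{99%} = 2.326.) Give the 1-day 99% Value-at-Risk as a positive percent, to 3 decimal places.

2.582%

VaR = z·σ = 2.326 × 1.11% = 2.582%.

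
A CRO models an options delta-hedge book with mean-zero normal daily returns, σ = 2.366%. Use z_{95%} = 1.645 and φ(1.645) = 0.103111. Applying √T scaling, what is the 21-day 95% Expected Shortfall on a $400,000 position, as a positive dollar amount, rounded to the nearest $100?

$89,400

σ_{21d} = 2.366% × √21 = 10.842%.
ES multiplier = φ(z)/(1−α) = 0.103111/0.05 = 2.062.
ES = 10.842% × 2.062 = 22.356%; on $400,000: $89,424.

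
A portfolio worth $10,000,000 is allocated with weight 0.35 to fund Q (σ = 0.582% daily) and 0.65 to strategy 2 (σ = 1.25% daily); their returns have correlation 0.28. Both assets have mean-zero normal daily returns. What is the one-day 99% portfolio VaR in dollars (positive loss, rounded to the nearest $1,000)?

$207,000

σ_p² = 0.35²·0.582² + 0.65²·1.25² + 2·0.28·0.35·0.65·0.582·1.25 = 0.7943 (%²).
σ_p = √0.7943 = 0.891%.
At 99%, z = 2.326.
VaR = 2.326 × 0.891% = 2.072%; on $10,000,000 that is $207,200.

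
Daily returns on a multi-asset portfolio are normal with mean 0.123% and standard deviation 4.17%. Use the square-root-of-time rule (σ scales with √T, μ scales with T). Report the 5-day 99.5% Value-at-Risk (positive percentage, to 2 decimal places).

At 99.5%, z = 2.576.
σ_{5d} = 4.17% × √5 = 9.324%; μ_{5d} = 5 × 0.123% = 0.615%.
VaR = −(0.615%) + 2.576 × 9.324% = 23.404%.

23.40%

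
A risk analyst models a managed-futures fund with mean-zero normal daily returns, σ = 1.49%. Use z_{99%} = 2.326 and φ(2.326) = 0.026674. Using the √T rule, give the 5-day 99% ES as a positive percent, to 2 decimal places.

8.89%

σ_{5d} = 1.49% × √5 = 3.332%.
ES multiplier = φ(z)/(1−α) = 0.026674/0.01 = 2.667.
ES = 3.332% × 2.667 = 8.886%.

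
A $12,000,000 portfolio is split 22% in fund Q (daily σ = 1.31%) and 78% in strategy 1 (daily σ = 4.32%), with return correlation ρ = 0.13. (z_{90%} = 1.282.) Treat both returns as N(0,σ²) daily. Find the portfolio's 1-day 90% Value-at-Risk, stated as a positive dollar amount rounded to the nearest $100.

$526,000

σ_p² = 0.22²·1.31² + 0.78²·4.32² + 2·0.13·0.22·0.78·1.31·4.32 = 11.6898 (%²).
σ_p = √11.6898 = 3.419%.
VaR = 1.282 × 3.419% = 4.383%; on $12,000,000 that is $525,960.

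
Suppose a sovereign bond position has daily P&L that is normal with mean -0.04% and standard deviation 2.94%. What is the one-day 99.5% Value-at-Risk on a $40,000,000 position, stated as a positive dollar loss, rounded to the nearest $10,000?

$3,050,000

At 99.5% one-sided, z = 2.576.
VaR = −μ + z·σ = −(-0.04%) + 2.576 × 2.94% = 7.613%.
On $40,000,000: 0.07613 × $40,000,000 = $3,045,200.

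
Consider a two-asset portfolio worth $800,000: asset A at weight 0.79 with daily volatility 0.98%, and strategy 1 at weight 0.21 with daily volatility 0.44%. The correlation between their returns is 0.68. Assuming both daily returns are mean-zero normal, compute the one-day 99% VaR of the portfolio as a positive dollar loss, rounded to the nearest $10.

$15,630

σ_p² = 0.79²·0.98² + 0.21²·0.44² + 2·0.68·0.79·0.21·0.98·0.44 = 0.7052 (%²).
σ_p = √0.7052 = 0.840%.
At 99%, z = 2.326.
VaR = 2.326 × 0.840% = 1.954%; on $800,000 that is $15,632.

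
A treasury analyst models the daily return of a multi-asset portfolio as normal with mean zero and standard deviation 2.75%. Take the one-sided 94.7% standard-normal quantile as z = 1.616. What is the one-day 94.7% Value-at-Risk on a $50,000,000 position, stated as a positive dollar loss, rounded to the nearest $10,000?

$2,220,000

VaR = z·σ = 1.616 × 2.75% = 4.444%.
On $50,000,000: 0.04444 × $50,000,000 = $2,222,000.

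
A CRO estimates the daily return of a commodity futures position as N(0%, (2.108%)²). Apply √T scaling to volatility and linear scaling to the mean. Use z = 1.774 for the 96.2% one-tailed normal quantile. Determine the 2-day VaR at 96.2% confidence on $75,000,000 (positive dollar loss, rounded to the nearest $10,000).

$3,970,000

σ_{2d} = 2.108% × √2 = 2.981%.
VaR = 1.774 × 2.981% = 5.288%.
On $75,000,000: 0.05288 × $75,000,000 = $3,966,000.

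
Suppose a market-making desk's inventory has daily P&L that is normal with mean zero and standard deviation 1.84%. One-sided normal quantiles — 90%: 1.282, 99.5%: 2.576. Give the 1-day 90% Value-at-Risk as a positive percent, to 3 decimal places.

2.359%

VaR = z·σ = 1.282 × 1.84% = 2.359%.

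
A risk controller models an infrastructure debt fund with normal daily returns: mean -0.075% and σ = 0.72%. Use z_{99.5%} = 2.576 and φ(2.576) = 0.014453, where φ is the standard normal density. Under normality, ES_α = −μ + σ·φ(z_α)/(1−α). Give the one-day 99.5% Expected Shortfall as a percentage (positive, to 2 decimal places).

Tail multiplier: φ(z)/(1−α) = 0.014453 / 0.005 = 2.891.
ES = −(-0.075%) + 0.72% × 2.891 = 2.157%.

2.16%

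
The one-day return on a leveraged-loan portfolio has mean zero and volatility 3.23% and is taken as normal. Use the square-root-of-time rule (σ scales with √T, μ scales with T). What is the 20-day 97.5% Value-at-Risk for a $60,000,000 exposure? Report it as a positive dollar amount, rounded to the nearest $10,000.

At 97.5%, z = 1.960.
σ_{20d} = 3.23% × √20 = 14.445%.
VaR = 1.960 × 14.445% = 28.312%.
On $60,000,000: 0.28312 × $60,000,000 = $16,987,200.

$16,990,000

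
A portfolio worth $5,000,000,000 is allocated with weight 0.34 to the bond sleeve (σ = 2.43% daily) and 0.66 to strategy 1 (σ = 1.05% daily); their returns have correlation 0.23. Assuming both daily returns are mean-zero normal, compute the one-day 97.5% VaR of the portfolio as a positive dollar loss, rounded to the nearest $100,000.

$117,000,000

σ_p² = 0.34²·2.43² + 0.66²·1.05² + 2·0.23·0.34·0.66·2.43·1.05 = 1.4262 (%²).
σ_p = √1.4262 = 1.194%.
At 97.5%, z = 1.960.
VaR = 1.960 × 1.194% = 2.340%; on $5,000,000,000 that is $117,000,000.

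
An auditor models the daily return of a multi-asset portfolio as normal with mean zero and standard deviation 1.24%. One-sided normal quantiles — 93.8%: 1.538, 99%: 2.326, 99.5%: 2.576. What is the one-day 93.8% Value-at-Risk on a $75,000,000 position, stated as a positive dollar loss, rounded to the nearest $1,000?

$1,430,000

VaR = z·σ = 1.538 × 1.24% = 1.907%.
On $75,000,000: 0.01907 × $75,000,000 = $1,430,250.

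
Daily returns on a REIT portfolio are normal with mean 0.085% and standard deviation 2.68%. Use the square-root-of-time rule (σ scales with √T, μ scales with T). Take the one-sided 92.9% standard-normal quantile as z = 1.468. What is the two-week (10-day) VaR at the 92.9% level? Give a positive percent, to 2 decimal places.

11.59%

σ_{10d} = 2.68% × √10 = 8.475%; μ_{10d} = 10 × 0.085% = 0.850%.
VaR = −(0.850%) + 1.468 × 8.475% = 11.591%.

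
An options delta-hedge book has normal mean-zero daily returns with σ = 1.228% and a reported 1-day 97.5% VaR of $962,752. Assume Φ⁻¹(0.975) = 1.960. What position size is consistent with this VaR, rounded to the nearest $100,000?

VaR as a fraction of value: z·σ = 1.960 × 1.228% = 2.40688%.
Position = $962,752 / 0.0240688 = $40,000,000.

$40,000,000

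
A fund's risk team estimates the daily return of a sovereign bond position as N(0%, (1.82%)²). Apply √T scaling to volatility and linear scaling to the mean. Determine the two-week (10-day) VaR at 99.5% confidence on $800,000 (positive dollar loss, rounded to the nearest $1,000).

$119,000

At 99.5%, z = 2.576.
σ_{10d} = 1.82% × √10 = 5.755%.
VaR = 2.576 × 5.755% = 14.825%.
On $800,000: 0.14825 × $800,000 = $118,600.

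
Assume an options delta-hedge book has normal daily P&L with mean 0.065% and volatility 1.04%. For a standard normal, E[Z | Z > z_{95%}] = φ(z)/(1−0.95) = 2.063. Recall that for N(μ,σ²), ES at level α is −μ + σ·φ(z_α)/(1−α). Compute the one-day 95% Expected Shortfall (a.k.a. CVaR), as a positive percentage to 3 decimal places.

ES = −(0.065%) + 1.04% × 2.063 = 2.081%.

2.081%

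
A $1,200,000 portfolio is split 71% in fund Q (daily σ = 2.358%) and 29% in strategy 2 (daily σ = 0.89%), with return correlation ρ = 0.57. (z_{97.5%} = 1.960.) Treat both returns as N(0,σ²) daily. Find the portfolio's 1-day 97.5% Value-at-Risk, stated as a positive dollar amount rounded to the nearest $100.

$43,100

σ_p² = 0.71²·2.358² + 0.29²·0.89² + 2·0.57·0.71·0.29·2.358·0.89 = 3.3621 (%²).
σ_p = √3.3621 = 1.834%.
VaR = 1.960 × 1.834% = 3.595%; on $1,200,000 that is $43,140.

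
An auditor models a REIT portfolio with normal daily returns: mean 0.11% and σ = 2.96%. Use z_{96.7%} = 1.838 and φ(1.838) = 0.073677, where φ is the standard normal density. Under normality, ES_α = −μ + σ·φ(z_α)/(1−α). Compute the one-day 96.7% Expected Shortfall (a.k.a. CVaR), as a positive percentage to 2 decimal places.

6.50%

Tail multiplier: φ(z)/(1−α) = 0.073677 / 0.033 = 2.233.
ES = −(0.11%) + 2.96% × 2.233 = 6.500%.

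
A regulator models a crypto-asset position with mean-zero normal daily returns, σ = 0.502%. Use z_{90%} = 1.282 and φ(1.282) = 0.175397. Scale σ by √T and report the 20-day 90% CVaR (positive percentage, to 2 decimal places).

3.94%

σ_{20d} = 0.502% × √20 = 2.245%.
ES multiplier = φ(z)/(1−α) = 0.175397/0.1 = 1.754.
ES = 2.245% × 1.754 = 3.938%.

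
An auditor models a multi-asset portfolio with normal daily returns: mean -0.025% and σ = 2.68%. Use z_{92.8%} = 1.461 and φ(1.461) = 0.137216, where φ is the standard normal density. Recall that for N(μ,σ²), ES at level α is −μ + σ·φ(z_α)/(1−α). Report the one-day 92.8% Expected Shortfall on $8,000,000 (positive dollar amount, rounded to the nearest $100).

Tail multiplier: φ(z)/(1−α) = 0.137216 / 0.072 = 1.906.
ES = −(-0.025%) + 2.68% × 1.906 = 5.133%.
On $8,000,000: 0.05133 × $8,000,000 = $410,640.

$410,600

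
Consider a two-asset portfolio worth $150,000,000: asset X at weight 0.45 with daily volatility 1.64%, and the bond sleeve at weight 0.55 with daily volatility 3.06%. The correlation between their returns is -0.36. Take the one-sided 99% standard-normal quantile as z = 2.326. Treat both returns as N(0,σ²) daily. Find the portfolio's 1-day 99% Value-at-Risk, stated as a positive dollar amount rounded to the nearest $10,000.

$5,500,000

σ_p² = 0.45²·1.64² + 0.55²·3.06² + 2·-0.36·0.45·0.55·1.64·3.06 = 2.4829 (%²).
σ_p = √2.4829 = 1.576%.
VaR = 2.326 × 1.576% = 3.666%; on $150,000,000 that is $5,499,000.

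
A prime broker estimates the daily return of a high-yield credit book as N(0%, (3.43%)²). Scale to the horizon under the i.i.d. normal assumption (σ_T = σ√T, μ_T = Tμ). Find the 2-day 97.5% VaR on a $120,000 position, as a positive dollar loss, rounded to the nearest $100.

$11,400

At 97.5%, z = 1.960.
σ_{2d} = 3.43% × √2 = 4.851%.
VaR = 1.960 × 4.851% = 9.508%.
On $120,000: 0.09508 × $120,000 = $11,410.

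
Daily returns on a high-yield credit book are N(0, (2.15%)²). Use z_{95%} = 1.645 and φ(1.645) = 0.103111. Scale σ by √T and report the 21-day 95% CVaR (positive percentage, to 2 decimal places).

σ_{21d} = 2.15% × √21 = 9.853%.
ES multiplier = φ(z)/(1−α) = 0.103111/0.05 = 2.062.
ES = 9.853% × 2.062 = 20.317%.

20.32%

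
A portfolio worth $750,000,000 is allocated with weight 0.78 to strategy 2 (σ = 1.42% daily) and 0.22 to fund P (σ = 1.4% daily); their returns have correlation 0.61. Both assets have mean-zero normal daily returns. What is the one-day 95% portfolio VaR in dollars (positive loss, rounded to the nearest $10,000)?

$16,260,000

σ_p² = 0.78²·1.42² + 0.22²·1.4² + 2·0.61·0.78·0.22·1.42·1.4 = 1.7378 (%²).
σ_p = √1.7378 = 1.318%.
At 95%, z = 1.645.
VaR = 1.645 × 1.318% = 2.168%; on $750,000,000 that is $16,260,000.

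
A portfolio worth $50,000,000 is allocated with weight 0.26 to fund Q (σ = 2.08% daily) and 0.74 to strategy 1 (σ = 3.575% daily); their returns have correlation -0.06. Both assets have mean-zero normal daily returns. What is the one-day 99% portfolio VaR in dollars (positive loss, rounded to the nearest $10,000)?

σ_p² = 0.26²·2.08² + 0.74²·3.575² + 2·-0.06·0.26·0.74·2.08·3.575 = 7.1195 (%²).
σ_p = √7.1195 = 2.668%.
At 99%, z = 2.326.
VaR = 2.326 × 2.668% = 6.206%; on $50,000,000 that is $3,103,000.

$3,100,000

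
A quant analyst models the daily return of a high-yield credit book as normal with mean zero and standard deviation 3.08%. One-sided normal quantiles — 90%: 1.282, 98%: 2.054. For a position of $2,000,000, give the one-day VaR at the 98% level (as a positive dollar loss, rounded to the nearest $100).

$126,500

VaR = z·σ = 2.054 × 3.08% = 6.326%.
On $2,000,000: 0.06326 × $2,000,000 = $126,520.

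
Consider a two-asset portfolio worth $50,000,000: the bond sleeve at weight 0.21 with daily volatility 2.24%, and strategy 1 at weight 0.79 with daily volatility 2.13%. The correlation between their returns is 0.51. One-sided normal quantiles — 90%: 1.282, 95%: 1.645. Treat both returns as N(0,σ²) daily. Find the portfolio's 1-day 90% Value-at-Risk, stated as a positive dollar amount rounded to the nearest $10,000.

σ_p² = 0.21²·2.24² + 0.79²·2.13² + 2·0.51·0.21·0.79·2.24·2.13 = 3.8601 (%²).
σ_p = √3.8601 = 1.965%.
VaR = 1.282 × 1.965% = 2.519%; on $50,000,000 that is $1,259,500.

$1,260,000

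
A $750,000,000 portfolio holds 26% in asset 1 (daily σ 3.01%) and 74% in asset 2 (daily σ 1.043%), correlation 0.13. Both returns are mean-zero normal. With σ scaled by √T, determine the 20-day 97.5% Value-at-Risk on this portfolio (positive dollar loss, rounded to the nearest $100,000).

σ_p = √(0.26²·3.01² + 0.74²·1.043² + 2·0.13·0.26·0.74·3.01·1.043) = 1.168%.
σ_{20d} = 1.168% × √20 = 5.223%.
z(97.5%) = 1.960.
VaR = 1.960 × 5.223% = 10.237%; on $750,000,000 that is $76,777,500.

$76,800,000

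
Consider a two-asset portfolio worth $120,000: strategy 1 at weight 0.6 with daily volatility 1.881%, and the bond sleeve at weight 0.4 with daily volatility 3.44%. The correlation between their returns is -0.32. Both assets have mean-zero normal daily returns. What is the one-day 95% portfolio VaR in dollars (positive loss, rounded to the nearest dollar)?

σ_p² = 0.6²·1.881² + 0.4²·3.44² + 2·-0.32·0.6·0.4·1.881·3.44 = 2.1732 (%²).
σ_p = √2.1732 = 1.474%.
At 95%, z = 1.645.
VaR = 1.645 × 1.474% = 2.425%; on $120,000 that is $2,910.

$2,910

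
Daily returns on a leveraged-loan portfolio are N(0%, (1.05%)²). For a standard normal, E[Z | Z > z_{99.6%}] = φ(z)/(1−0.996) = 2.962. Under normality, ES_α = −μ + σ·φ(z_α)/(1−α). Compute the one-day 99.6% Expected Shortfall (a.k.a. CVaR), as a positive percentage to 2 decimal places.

ES = 1.05% × 2.962 = 3.110%.

3.11%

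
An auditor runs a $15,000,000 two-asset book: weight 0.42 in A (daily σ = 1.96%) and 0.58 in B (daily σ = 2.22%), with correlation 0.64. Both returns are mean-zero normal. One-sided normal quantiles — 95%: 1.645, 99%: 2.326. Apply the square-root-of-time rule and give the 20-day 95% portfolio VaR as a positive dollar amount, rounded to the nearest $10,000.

$2,120,000

σ_p = √(0.42²·1.96² + 0.58²·2.22² + 2·0.64·0.42·0.58·1.96·2.22) = 1.922%.
σ_{20d} = 1.922% × √20 = 8.595%.
VaR = 1.645 × 8.595% = 14.139%; on $15,000,000 that is $2,120,850.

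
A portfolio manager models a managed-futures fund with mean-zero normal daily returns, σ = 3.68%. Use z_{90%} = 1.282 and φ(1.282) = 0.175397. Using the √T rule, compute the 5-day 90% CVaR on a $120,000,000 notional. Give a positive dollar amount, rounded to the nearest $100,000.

σ_{5d} = 3.68% × √5 = 8.229%.
ES multiplier = φ(z)/(1−α) = 0.175397/0.1 = 1.754.
ES = 8.229% × 1.754 = 14.434%; on $120,000,000: $17,320,800.

$17,300,000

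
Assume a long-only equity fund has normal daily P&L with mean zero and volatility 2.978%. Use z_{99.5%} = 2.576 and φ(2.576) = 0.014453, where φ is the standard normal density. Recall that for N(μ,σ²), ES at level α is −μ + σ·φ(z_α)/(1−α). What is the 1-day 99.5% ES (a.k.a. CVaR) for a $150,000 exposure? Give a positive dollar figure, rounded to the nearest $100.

Tail multiplier: φ(z)/(1−α) = 0.014453 / 0.005 = 2.891.
ES = 2.978% × 2.891 = 8.609%.
On $150,000: 0.08609 × $150,000 = $12,914.

$12,900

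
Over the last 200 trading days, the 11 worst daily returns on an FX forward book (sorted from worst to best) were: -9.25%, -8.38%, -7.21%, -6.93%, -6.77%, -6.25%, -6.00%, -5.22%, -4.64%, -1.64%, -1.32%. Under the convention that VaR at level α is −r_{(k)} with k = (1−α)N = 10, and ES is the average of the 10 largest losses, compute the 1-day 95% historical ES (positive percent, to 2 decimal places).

6.23%

The 10 worst returns sum to -62.29%.
ES = −(-62.29%) / 10 = 6.229% ≈ 6.23%.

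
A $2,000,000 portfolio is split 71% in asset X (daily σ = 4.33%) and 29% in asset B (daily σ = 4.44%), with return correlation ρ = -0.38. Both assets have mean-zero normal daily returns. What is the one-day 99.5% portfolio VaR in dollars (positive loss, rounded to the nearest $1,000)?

σ_p² = 0.71²·4.33² + 0.29²·4.44² + 2·-0.38·0.71·0.29·4.33·4.44 = 8.1008 (%²).
σ_p = √8.1008 = 2.846%.
At 99.5%, z = 2.576.
VaR = 2.576 × 2.846% = 7.331%; on $2,000,000 that is $146,620.

$147,000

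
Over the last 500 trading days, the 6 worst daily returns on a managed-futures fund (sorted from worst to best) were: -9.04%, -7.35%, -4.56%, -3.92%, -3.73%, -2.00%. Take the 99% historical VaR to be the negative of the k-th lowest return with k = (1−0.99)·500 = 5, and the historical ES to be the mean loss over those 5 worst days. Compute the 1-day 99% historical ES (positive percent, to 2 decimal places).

5.72%

The 5 worst returns sum to -28.60%.
ES = −(-28.60%) / 5 = 5.72%.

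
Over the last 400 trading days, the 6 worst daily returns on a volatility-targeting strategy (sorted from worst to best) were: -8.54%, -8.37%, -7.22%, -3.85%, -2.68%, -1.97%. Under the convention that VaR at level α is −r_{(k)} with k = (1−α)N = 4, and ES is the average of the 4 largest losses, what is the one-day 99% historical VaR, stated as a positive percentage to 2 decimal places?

3.85%

k = 4; the 4th lowest return is -3.85%, so VaR = 3.85%.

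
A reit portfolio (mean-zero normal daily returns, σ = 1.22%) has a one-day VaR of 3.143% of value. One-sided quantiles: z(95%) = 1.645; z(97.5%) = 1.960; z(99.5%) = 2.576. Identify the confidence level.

Implied z = VaR/σ = 3.143 / 1.22 = 2.576.
This matches z(99.5%) = 2.576.

99.5%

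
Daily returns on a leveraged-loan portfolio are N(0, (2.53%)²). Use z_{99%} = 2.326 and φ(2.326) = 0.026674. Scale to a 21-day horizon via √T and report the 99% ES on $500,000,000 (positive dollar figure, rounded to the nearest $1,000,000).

$155,000,000

σ_{21d} = 2.53% × √21 = 11.594%.
ES multiplier = φ(z)/(1−α) = 0.026674/0.01 = 2.667.
ES = 11.594% × 2.667 = 30.921%; on $500,000,000: $154,605,000.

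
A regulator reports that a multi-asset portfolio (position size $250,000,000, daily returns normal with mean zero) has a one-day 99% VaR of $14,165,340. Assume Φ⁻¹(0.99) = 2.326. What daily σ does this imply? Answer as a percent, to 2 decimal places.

2.44%

VaR as a fraction: $14,165,340 / $250,000,000 = 5.666%.
σ = VaR / z = 5.666% / 2.326 = 2.436%.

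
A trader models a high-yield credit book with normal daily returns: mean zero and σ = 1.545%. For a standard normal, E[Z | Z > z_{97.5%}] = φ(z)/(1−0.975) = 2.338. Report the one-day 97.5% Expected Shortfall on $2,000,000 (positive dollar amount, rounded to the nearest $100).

$72,200

ES = 1.545% × 2.338 = 3.612%.
On $2,000,000: 0.03612 × $2,000,000 = $72,240.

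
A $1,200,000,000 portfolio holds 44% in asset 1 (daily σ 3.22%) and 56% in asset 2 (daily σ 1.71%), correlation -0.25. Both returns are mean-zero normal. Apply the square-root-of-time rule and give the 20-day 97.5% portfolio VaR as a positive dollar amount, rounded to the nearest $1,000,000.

$158,000,000

σ_p = √(0.44²·3.22² + 0.56²·1.71² + 2·-0.25·0.44·0.56·3.22·1.71) = 1.499%.
σ_{20d} = 1.499% × √20 = 6.704%.
z(97.5%) = 1.960.
VaR = 1.960 × 6.704% = 13.140%; on $1,200,000,000 that is $157,680,000.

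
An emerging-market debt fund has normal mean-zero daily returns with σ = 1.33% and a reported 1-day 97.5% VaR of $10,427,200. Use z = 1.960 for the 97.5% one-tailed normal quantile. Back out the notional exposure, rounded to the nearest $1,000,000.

$400,000,000

VaR as a fraction of value: z·σ = 1.960 × 1.33% = 2.6068%.
Position = $10,427,200 / 0.026068 = $400,000,000.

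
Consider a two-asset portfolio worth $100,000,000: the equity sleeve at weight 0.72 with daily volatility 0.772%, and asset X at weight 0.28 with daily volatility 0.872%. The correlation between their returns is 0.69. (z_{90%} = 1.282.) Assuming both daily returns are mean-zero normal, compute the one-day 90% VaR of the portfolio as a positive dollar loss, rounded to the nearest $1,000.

$956,000

σ_p² = 0.72²·0.772² + 0.28²·0.872² + 2·0.69·0.72·0.28·0.772·0.872 = 0.5559 (%²).
σ_p = √0.5559 = 0.746%.
VaR = 1.282 × 0.746% = 0.956%; on $100,000,000 that is $956,000.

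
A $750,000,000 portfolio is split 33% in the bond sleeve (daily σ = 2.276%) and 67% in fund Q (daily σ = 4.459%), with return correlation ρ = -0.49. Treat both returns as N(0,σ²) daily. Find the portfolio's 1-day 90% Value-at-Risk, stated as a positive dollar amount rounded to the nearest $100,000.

$26,000,000

σ_p² = 0.33²·2.276² + 0.67²·4.459² + 2·-0.49·0.33·0.67·2.276·4.459 = 7.2905 (%²).
σ_p = √7.2905 = 2.700%.
At 90%, z = 1.282.
VaR = 1.282 × 2.700% = 3.461%; on $750,000,000 that is $25,957,500.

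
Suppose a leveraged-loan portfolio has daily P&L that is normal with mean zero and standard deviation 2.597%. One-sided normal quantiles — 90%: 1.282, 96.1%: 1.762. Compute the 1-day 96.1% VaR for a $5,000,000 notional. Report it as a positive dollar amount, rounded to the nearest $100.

VaR = z·σ = 1.762 × 2.597% = 4.576%.
On $5,000,000: 0.04576 × $5,000,000 = $228,800.

$228,800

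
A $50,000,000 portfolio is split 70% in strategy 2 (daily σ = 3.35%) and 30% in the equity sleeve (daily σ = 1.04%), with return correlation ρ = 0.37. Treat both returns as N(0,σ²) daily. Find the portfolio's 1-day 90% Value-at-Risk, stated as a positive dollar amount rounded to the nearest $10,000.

σ_p² = 0.7²·3.35² + 0.3²·1.04² + 2·0.37·0.7·0.3·3.35·1.04 = 6.1378 (%²).
σ_p = √6.1378 = 2.477%.
At 90%, z = 1.282.
VaR = 1.282 × 2.477% = 3.176%; on $50,000,000 that is $1,588,000.

$1,590,000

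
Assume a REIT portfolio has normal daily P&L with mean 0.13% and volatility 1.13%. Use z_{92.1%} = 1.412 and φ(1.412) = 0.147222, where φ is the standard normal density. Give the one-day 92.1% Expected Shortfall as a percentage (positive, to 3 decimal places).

Tail multiplier: φ(z)/(1−α) = 0.147222 / 0.079 = 1.864.
ES = −(0.13%) + 1.13% × 1.864 = 1.976%.

1.976%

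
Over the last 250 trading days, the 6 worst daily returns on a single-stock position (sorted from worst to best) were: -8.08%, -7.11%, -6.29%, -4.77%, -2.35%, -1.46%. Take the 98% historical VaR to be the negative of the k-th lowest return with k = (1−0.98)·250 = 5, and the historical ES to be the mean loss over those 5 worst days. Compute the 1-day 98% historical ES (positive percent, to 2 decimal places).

5.72%

The 5 worst returns sum to -28.60%.
ES = −(-28.60%) / 5 = 5.72%.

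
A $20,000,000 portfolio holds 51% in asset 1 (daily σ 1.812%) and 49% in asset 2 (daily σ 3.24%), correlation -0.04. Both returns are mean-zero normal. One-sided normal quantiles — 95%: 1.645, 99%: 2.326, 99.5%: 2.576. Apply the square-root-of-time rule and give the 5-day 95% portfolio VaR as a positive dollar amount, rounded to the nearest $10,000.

σ_p = √(0.51²·1.812² + 0.49²·3.24² + 2·-0.04·0.51·0.49·1.812·3.24) = 1.805%.
σ_{5d} = 1.805% × √5 = 4.036%.
VaR = 1.645 × 4.036% = 6.639%; on $20,000,000 that is $1,327,800.

$1,330,000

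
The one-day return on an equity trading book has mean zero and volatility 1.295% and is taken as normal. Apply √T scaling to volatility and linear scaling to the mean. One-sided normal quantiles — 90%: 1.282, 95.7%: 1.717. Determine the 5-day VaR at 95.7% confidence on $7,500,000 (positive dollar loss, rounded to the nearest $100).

σ_{5d} = 1.295% × √5 = 2.896%.
VaR = 1.717 × 2.896% = 4.972%.
On $7,500,000: 0.04972 × $7,500,000 = $372,900.

$372,900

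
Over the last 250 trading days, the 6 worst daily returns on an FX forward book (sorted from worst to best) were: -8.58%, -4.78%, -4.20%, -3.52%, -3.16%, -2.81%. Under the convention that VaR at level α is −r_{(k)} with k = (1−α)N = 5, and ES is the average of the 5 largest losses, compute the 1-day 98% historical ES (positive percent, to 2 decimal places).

The 5 worst returns sum to -24.24%.
ES = −(-24.24%) / 5 = 4.848% ≈ 4.85%.

4.85%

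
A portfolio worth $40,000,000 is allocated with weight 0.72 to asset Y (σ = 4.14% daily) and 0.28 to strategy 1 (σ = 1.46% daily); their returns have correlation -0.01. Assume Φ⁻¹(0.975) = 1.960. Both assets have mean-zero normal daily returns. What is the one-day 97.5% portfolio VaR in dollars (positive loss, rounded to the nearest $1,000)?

σ_p² = 0.72²·4.14² + 0.28²·1.46² + 2·-0.01·0.72·0.28·4.14·1.46 = 9.0279 (%²).
σ_p = √9.0279 = 3.005%.
VaR = 1.960 × 3.005% = 5.890%; on $40,000,000 that is $2,356,000.

$2,356,000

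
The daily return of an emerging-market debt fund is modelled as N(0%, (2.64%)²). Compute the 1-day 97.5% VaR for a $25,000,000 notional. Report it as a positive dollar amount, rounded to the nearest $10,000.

$1,290,000

At 97.5% one-sided, z = 1.960.
VaR = z·σ = 1.960 × 2.64% = 5.174%.
On $25,000,000: 0.05174 × $25,000,000 = $1,293,500.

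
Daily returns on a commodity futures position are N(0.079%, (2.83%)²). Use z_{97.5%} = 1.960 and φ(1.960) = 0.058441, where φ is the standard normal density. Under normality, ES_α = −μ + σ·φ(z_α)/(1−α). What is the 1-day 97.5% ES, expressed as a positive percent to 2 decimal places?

Tail multiplier: φ(z)/(1−α) = 0.058441 / 0.025 = 2.338.
ES = −(0.079%) + 2.83% × 2.338 = 6.538%.

6.54%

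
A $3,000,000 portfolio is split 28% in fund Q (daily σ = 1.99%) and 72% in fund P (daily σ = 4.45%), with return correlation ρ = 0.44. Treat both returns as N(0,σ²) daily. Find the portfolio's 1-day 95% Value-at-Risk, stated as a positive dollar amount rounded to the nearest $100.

σ_p² = 0.28²·1.99² + 0.72²·4.45² + 2·0.44·0.28·0.72·1.99·4.45 = 12.1471 (%²).
σ_p = √12.1471 = 3.485%.
At 95%, z = 1.645.
VaR = 1.645 × 3.485% = 5.733%; on $3,000,000 that is $171,990.

$172,000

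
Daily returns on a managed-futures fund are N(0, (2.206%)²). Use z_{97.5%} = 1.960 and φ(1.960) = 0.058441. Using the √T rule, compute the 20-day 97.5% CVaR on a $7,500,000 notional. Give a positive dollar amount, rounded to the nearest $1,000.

$1,730,000

σ_{20d} = 2.206% × √20 = 9.866%.
ES multiplier = φ(z)/(1−α) = 0.058441/0.025 = 2.338.
ES = 9.866% × 2.338 = 23.067%; on $7,500,000: $1,730,025.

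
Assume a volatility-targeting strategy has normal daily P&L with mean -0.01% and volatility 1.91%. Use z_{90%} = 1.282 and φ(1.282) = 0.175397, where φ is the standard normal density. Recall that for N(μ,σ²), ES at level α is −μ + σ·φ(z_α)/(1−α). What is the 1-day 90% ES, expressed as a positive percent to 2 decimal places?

Tail multiplier: φ(z)/(1−α) = 0.175397 / 0.1 = 1.754.
ES = −(-0.01%) + 1.91% × 1.754 = 3.360%.

3.36%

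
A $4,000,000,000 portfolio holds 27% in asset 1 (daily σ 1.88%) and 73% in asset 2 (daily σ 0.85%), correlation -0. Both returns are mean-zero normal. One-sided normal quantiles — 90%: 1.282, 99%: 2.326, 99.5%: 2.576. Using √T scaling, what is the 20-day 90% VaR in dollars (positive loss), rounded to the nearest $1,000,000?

$184,000,000

σ_p = √(0.27²·1.88² + 0.73²·0.85² + 2·-0·0.27·0.73·1.88·0.85) = 0.802%.
σ_{20d} = 0.802% × √20 = 3.587%.
VaR = 1.282 × 3.587% = 4.599%; on $4,000,000,000 that is $183,960,000.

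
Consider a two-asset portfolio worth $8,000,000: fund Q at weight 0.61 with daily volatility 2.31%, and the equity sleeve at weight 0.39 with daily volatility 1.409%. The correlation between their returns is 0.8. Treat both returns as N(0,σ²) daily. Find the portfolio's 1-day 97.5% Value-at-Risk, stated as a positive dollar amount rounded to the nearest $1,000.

$294,000

σ_p² = 0.61²·2.31² + 0.39²·1.409² + 2·0.8·0.61·0.39·2.31·1.409 = 3.5264 (%²).
σ_p = √3.5264 = 1.878%.
At 97.5%, z = 1.960.
VaR = 1.960 × 1.878% = 3.681%; on $8,000,000 that is $294,480.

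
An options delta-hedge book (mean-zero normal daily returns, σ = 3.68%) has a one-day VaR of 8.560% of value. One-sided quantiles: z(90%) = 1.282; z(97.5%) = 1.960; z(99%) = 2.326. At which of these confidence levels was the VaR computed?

99%

Implied z = VaR/σ = 8.560 / 3.68 = 2.326.
This matches z(99%) = 2.326.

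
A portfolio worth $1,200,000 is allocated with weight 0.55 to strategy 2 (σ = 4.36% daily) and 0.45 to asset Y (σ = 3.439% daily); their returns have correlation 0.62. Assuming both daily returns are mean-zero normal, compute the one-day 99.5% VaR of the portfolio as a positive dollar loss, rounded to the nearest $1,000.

$110,000

σ_p² = 0.55²·4.36² + 0.45²·3.439² + 2·0.62·0.55·0.45·4.36·3.439 = 12.7470 (%²).
σ_p = √12.7470 = 3.570%.
At 99.5%, z = 2.576.
VaR = 2.576 × 3.570% = 9.196%; on $1,200,000 that is $110,352.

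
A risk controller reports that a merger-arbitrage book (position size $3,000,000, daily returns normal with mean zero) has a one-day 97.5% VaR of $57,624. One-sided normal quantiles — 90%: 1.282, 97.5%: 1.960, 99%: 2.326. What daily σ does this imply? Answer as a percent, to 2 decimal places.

0.98%

VaR as a fraction: $57,624 / $3,000,000 = 1.921%.
σ = VaR / z = 1.921% / 1.960 = 0.980%.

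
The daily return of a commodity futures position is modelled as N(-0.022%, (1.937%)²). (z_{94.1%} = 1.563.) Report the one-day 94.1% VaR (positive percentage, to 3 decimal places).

VaR = −μ + z·σ = −(-0.022%) + 1.563 × 1.937% = 3.050%.

3.050%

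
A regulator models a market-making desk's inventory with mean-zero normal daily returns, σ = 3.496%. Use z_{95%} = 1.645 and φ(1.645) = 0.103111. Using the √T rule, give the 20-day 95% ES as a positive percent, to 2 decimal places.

σ_{20d} = 3.496% × √20 = 15.635%.
ES multiplier = φ(z)/(1−α) = 0.103111/0.05 = 2.062.
ES = 15.635% × 2.062 = 32.239%.

32.24%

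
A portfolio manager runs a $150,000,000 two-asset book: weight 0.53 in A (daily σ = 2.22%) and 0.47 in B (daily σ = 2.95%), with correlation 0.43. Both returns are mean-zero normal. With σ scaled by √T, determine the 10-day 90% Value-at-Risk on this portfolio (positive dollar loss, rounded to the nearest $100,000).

$13,200,000

σ_p = √(0.53²·2.22² + 0.47²·2.95² + 2·0.43·0.53·0.47·2.22·2.95) = 2.170%.
σ_{10d} = 2.170% × √10 = 6.862%.
z(90%) = 1.282.
VaR = 1.282 × 6.862% = 8.797%; on $150,000,000 that is $13,195,500.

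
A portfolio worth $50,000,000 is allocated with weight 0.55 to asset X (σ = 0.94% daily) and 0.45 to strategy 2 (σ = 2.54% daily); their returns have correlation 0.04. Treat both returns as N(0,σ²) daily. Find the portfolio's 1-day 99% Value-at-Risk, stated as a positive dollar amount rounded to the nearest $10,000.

σ_p² = 0.55²·0.94² + 0.45²·2.54² + 2·0.04·0.55·0.45·0.94·2.54 = 1.6210 (%²).
σ_p = √1.6210 = 1.273%.
At 99%, z = 2.326.
VaR = 2.326 × 1.273% = 2.961%; on $50,000,000 that is $1,480,500.

$1,480,000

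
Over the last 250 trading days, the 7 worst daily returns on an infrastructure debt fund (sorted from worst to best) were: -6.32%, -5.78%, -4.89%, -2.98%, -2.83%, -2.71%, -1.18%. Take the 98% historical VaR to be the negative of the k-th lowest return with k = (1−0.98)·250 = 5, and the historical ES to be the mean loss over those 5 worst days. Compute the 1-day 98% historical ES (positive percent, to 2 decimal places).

The 5 worst returns sum to -22.80%.
ES = −(-22.80%) / 5 = 4.56%.

4.56%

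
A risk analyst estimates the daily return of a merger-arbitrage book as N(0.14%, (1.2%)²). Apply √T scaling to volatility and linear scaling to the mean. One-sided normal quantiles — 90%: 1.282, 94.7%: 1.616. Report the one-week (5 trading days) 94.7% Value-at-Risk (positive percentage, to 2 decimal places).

3.64%

σ_{5d} = 1.2% × √5 = 2.683%; μ_{5d} = 5 × 0.14% = 0.700%.
VaR = −(0.700%) + 1.616 × 2.683% = 3.636%.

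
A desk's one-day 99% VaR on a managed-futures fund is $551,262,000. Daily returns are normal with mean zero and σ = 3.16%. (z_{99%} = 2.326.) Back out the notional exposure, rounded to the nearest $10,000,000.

$7,500,000,000

VaR as a fraction of value: z·σ = 2.326 × 3.16% = 7.35016%.
Position = $551,262,000 / 0.0735016 = $7,500,000,000.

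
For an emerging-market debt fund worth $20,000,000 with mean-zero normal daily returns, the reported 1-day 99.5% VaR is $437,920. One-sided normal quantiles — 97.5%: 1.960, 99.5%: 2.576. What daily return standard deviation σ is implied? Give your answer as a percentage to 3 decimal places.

0.850%

VaR as a fraction: $437,920 / $20,000,000 = 2.190%.
σ = VaR / z = 2.190% / 2.576 = 0.850%.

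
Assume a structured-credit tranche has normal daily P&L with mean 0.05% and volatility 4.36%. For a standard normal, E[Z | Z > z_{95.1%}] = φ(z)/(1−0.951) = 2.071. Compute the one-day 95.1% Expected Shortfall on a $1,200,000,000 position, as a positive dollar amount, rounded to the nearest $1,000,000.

ES = −(0.05%) + 4.36% × 2.071 = 8.980%.
On $1,200,000,000: 0.08980 × $1,200,000,000 = $107,760,000.

$108,000,000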